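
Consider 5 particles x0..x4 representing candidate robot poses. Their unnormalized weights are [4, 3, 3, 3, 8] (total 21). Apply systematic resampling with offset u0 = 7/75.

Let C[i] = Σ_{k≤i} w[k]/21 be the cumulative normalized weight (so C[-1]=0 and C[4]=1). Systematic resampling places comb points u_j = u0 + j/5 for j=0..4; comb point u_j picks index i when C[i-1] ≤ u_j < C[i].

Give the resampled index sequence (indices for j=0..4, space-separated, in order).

C = [4/21, 1/3, 10/21, 13/21, 1]
j=0: u_0=7/75 ∈ [0, 4/21) → index 0
j=1: u_1=22/75 ∈ [4/21, 1/3) → index 1
j=2: u_2=37/75 ∈ [10/21, 13/21) → index 3
j=3: u_3=52/75 ∈ [13/21, 1) → index 4
j=4: u_4=67/75 ∈ [13/21, 1) → index 4

0 1 3 4 4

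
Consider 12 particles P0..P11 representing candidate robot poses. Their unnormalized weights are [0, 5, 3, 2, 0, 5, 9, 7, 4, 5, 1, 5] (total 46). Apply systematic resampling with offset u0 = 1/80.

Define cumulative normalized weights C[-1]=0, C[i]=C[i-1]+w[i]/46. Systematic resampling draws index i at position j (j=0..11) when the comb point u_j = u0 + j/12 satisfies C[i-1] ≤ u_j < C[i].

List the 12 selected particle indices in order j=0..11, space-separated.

1 1 3 5 6 6 6 7 8 9 9 11

C = [0, 5/46, 4/23, 5/23, 5/23, 15/46, 12/23, 31/46, 35/46, 20/23, 41/46, 1]
j=0: u_0=1/80 ∈ [0, 5/46) → index 1
j=1: u_1=23/240 ∈ [0, 5/46) → index 1
j=2: u_2=43/240 ∈ [4/23, 5/23) → index 3
j=3: u_3=21/80 ∈ [5/23, 15/46) → index 5
j=4: u_4=83/240 ∈ [15/46, 12/23) → index 6
j=5: u_5=103/240 ∈ [15/46, 12/23) → index 6
j=6: u_6=41/80 ∈ [15/46, 12/23) → index 6
j=7: u_7=143/240 ∈ [12/23, 31/46) → index 7
j=8: u_8=163/240 ∈ [31/46, 35/46) → index 8
j=9: u_9=61/80 ∈ [35/46, 20/23) → index 9
j=10: u_10=203/240 ∈ [35/46, 20/23) → index 9
j=11: u_11=223/240 ∈ [41/46, 1) → index 11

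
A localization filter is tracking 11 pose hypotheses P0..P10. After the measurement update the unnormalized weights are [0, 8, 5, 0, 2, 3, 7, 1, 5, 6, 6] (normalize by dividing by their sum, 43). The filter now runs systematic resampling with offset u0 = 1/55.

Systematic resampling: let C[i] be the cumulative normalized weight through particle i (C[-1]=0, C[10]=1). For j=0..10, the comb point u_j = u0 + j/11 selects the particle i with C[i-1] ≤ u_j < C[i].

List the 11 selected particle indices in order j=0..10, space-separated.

1 1 2 2 5 6 6 8 9 9 10

C = [0, 8/43, 13/43, 13/43, 15/43, 18/43, 25/43, 26/43, 31/43, 37/43, 1]
j=0: u_0=1/55 ∈ [0, 8/43) → index 1
j=1: u_1=6/55 ∈ [0, 8/43) → index 1
j=2: u_2=1/5 ∈ [8/43, 13/43) → index 2
j=3: u_3=16/55 ∈ [8/43, 13/43) → index 2
j=4: u_4=21/55 ∈ [15/43, 18/43) → index 5
j=5: u_5=26/55 ∈ [18/43, 25/43) → index 6
j=6: u_6=31/55 ∈ [18/43, 25/43) → index 6
j=7: u_7=36/55 ∈ [26/43, 31/43) → index 8
j=8: u_8=41/55 ∈ [31/43, 37/43) → index 9
j=9: u_9=46/55 ∈ [31/43, 37/43) → index 9
j=10: u_10=51/55 ∈ [37/43, 1) → index 10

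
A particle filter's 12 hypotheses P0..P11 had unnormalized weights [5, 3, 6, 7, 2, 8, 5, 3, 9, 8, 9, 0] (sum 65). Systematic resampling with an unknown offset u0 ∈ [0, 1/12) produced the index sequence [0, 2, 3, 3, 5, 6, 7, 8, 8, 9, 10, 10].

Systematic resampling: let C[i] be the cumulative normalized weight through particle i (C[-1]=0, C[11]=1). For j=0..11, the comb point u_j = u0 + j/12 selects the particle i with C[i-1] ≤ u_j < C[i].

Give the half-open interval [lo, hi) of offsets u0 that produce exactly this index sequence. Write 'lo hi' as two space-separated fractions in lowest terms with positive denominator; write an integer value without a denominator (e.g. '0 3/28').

C = [1/13, 8/65, 14/65, 21/65, 23/65, 31/65, 36/65, 3/5, 48/65, 56/65, 1, 1]
j=0 picked index 0: u0 ∈ [0, 1/13)
j=1 picked index 2: u0 ∈ [31/780, 103/780)
j=2 picked index 3: u0 ∈ [19/390, 61/390)
j=3 picked index 3: u0 ∈ [-9/260, 19/260)
j=4 picked index 5: u0 ∈ [4/195, 28/195)
j=5 picked index 6: u0 ∈ [47/780, 107/780)
j=6 picked index 7: u0 ∈ [7/130, 1/10)
j=7 picked index 8: u0 ∈ [1/60, 121/780)
j=8 picked index 8: u0 ∈ [-1/15, 14/195)
j=9 picked index 9: u0 ∈ [-3/260, 29/260)
j=10 picked index 10: u0 ∈ [11/390, 1/6)
j=11 picked index 10: u0 ∈ [-43/780, 1/12)
intersection: [47/780, 14/195)

47/780 14/195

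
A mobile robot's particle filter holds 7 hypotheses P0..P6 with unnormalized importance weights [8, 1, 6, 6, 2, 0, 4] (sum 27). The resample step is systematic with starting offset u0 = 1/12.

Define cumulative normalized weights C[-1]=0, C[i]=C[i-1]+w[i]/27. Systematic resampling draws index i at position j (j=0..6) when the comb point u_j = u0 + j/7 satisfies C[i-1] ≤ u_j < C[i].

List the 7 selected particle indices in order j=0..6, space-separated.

C = [8/27, 1/3, 5/9, 7/9, 23/27, 23/27, 1]
j=0: u_0=1/12 ∈ [0, 8/27) → index 0
j=1: u_1=19/84 ∈ [0, 8/27) → index 0
j=2: u_2=31/84 ∈ [1/3, 5/9) → index 2
j=3: u_3=43/84 ∈ [1/3, 5/9) → index 2
j=4: u_4=55/84 ∈ [5/9, 7/9) → index 3
j=5: u_5=67/84 ∈ [7/9, 23/27) → index 4
j=6: u_6=79/84 ∈ [23/27, 1) → index 6

0 0 2 2 3 4 6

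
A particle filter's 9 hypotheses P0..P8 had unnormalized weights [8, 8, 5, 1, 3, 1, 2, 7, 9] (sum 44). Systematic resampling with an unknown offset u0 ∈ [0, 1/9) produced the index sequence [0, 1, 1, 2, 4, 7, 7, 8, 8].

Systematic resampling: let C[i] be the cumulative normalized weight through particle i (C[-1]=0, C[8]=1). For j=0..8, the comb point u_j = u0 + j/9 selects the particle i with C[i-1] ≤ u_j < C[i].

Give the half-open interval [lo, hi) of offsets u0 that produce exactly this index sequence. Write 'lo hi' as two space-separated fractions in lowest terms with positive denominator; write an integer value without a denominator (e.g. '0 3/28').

C = [2/11, 4/11, 21/44, 1/2, 25/44, 13/22, 7/11, 35/44, 1]
j=0 picked index 0: u0 ∈ [0, 2/11)
j=1 picked index 1: u0 ∈ [7/99, 25/99)
j=2 picked index 1: u0 ∈ [-4/99, 14/99)
j=3 picked index 2: u0 ∈ [1/33, 19/132)
j=4 picked index 4: u0 ∈ [1/18, 49/396)
j=5 picked index 7: u0 ∈ [8/99, 95/396)
j=6 picked index 7: u0 ∈ [-1/33, 17/132)
j=7 picked index 8: u0 ∈ [7/396, 2/9)
j=8 picked index 8: u0 ∈ [-37/396, 1/9)
intersection: [8/99, 1/9)

8/99 1/9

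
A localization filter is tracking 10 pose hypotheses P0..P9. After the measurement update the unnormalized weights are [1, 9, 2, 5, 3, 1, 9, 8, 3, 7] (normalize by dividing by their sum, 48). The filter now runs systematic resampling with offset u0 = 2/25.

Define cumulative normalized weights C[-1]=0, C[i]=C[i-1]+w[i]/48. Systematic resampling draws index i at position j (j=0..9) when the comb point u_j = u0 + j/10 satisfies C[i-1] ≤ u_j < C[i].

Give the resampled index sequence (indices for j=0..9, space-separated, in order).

C = [1/48, 5/24, 1/4, 17/48, 5/12, 7/16, 5/8, 19/24, 41/48, 1]
j=0: u_0=2/25 ∈ [1/48, 5/24) → index 1
j=1: u_1=9/50 ∈ [1/48, 5/24) → index 1
j=2: u_2=7/25 ∈ [1/4, 17/48) → index 3
j=3: u_3=19/50 ∈ [17/48, 5/12) → index 4
j=4: u_4=12/25 ∈ [7/16, 5/8) → index 6
j=5: u_5=29/50 ∈ [7/16, 5/8) → index 6
j=6: u_6=17/25 ∈ [5/8, 19/24) → index 7
j=7: u_7=39/50 ∈ [5/8, 19/24) → index 7
j=8: u_8=22/25 ∈ [41/48, 1) → index 9
j=9: u_9=49/50 ∈ [41/48, 1) → index 9

1 1 3 4 6 6 7 7 9 9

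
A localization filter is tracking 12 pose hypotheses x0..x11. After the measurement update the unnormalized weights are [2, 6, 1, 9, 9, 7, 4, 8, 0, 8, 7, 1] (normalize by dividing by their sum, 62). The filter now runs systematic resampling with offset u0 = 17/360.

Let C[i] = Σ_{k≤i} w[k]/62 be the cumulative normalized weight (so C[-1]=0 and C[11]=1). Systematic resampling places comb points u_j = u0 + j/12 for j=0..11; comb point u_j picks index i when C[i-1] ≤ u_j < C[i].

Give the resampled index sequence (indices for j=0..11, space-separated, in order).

1 2 3 4 4 5 5 7 7 9 10 10

C = [1/31, 4/31, 9/62, 9/31, 27/62, 17/31, 19/31, 23/31, 23/31, 27/31, 61/62, 1]
j=0: u_0=17/360 ∈ [1/31, 4/31) → index 1
j=1: u_1=47/360 ∈ [4/31, 9/62) → index 2
j=2: u_2=77/360 ∈ [9/62, 9/31) → index 3
j=3: u_3=107/360 ∈ [9/31, 27/62) → index 4
j=4: u_4=137/360 ∈ [9/31, 27/62) → index 4
j=5: u_5=167/360 ∈ [27/62, 17/31) → index 5
j=6: u_6=197/360 ∈ [27/62, 17/31) → index 5
j=7: u_7=227/360 ∈ [19/31, 23/31) → index 7
j=8: u_8=257/360 ∈ [19/31, 23/31) → index 7
j=9: u_9=287/360 ∈ [23/31, 27/31) → index 9
j=10: u_10=317/360 ∈ [27/31, 61/62) → index 10
j=11: u_11=347/360 ∈ [27/31, 61/62) → index 10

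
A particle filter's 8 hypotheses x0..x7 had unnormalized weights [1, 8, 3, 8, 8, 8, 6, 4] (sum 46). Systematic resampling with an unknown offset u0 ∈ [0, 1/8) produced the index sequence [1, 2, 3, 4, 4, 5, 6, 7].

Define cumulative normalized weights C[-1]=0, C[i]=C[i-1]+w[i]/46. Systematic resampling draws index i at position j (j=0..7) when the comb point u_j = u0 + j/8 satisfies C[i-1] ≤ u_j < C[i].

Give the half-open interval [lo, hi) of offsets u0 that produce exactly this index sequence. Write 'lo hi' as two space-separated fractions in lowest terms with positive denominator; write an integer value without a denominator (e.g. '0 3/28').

13/184 5/46

C = [1/46, 9/46, 6/23, 10/23, 14/23, 18/23, 21/23, 1]
j=0 picked index 1: u0 ∈ [1/46, 9/46)
j=1 picked index 2: u0 ∈ [13/184, 25/184)
j=2 picked index 3: u0 ∈ [1/92, 17/92)
j=3 picked index 4: u0 ∈ [11/184, 43/184)
j=4 picked index 4: u0 ∈ [-3/46, 5/46)
j=5 picked index 5: u0 ∈ [-3/184, 29/184)
j=6 picked index 6: u0 ∈ [3/92, 15/92)
j=7 picked index 7: u0 ∈ [7/184, 1/8)
intersection: [13/184, 5/46)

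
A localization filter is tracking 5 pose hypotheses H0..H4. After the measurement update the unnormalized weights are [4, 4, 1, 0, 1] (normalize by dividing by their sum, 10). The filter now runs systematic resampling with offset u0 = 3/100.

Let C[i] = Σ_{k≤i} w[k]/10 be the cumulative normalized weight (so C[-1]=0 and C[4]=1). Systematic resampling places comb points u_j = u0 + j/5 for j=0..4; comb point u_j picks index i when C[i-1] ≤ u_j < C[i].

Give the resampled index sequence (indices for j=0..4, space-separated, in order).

0 0 1 1 2

C = [2/5, 4/5, 9/10, 9/10, 1]
j=0: u_0=3/100 ∈ [0, 2/5) → index 0
j=1: u_1=23/100 ∈ [0, 2/5) → index 0
j=2: u_2=43/100 ∈ [2/5, 4/5) → index 1
j=3: u_3=63/100 ∈ [2/5, 4/5) → index 1
j=4: u_4=83/100 ∈ [4/5, 9/10) → index 2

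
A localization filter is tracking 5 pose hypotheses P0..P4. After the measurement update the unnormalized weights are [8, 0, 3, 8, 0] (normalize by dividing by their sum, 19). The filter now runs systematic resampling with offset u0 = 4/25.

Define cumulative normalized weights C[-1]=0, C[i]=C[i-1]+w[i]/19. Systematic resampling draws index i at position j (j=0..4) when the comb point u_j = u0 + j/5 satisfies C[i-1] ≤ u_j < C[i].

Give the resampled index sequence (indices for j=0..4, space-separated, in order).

C = [8/19, 8/19, 11/19, 1, 1]
j=0: u_0=4/25 ∈ [0, 8/19) → index 0
j=1: u_1=9/25 ∈ [0, 8/19) → index 0
j=2: u_2=14/25 ∈ [8/19, 11/19) → index 2
j=3: u_3=19/25 ∈ [11/19, 1) → index 3
j=4: u_4=24/25 ∈ [11/19, 1) → index 3

0 0 2 3 3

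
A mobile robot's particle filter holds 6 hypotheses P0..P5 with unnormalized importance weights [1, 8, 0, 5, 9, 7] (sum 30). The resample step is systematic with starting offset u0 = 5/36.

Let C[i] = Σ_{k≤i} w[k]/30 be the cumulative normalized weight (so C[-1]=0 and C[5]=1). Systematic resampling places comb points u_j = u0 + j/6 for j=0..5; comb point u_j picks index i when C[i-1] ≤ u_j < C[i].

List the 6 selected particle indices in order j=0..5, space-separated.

C = [1/30, 3/10, 3/10, 7/15, 23/30, 1]
j=0: u_0=5/36 ∈ [1/30, 3/10) → index 1
j=1: u_1=11/36 ∈ [3/10, 7/15) → index 3
j=2: u_2=17/36 ∈ [7/15, 23/30) → index 4
j=3: u_3=23/36 ∈ [7/15, 23/30) → index 4
j=4: u_4=29/36 ∈ [23/30, 1) → index 5
j=5: u_5=35/36 ∈ [23/30, 1) → index 5

1 3 4 4 5 5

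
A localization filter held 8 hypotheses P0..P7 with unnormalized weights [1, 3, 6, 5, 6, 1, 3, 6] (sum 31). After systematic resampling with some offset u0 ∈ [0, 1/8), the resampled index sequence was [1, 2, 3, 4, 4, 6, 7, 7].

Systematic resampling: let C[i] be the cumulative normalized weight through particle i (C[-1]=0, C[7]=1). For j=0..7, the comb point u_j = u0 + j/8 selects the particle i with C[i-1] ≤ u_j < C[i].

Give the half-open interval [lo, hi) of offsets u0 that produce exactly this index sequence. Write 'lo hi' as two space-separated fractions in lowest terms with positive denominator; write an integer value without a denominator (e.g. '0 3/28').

C = [1/31, 4/31, 10/31, 15/31, 21/31, 22/31, 25/31, 1]
j=0 picked index 1: u0 ∈ [1/31, 4/31)
j=1 picked index 2: u0 ∈ [1/248, 49/248)
j=2 picked index 3: u0 ∈ [9/124, 29/124)
j=3 picked index 4: u0 ∈ [27/248, 75/248)
j=4 picked index 4: u0 ∈ [-1/62, 11/62)
j=5 picked index 6: u0 ∈ [21/248, 45/248)
j=6 picked index 7: u0 ∈ [7/124, 1/4)
j=7 picked index 7: u0 ∈ [-17/248, 1/8)
intersection: [27/248, 1/8)

27/248 1/8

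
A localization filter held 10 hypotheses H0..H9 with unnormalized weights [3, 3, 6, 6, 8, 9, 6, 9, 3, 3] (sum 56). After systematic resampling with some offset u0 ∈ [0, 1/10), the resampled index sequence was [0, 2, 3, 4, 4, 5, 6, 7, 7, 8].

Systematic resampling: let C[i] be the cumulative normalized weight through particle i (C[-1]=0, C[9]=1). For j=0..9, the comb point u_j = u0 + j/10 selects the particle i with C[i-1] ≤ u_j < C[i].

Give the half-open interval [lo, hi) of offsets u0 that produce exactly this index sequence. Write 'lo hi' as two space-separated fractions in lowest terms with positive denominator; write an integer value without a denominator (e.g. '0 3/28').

C = [3/56, 3/28, 3/14, 9/28, 13/28, 5/8, 41/56, 25/28, 53/56, 1]
j=0 picked index 0: u0 ∈ [0, 3/56)
j=1 picked index 2: u0 ∈ [1/140, 4/35)
j=2 picked index 3: u0 ∈ [1/70, 17/140)
j=3 picked index 4: u0 ∈ [3/140, 23/140)
j=4 picked index 4: u0 ∈ [-11/140, 9/140)
j=5 picked index 5: u0 ∈ [-1/28, 1/8)
j=6 picked index 6: u0 ∈ [1/40, 37/280)
j=7 picked index 7: u0 ∈ [9/280, 27/140)
j=8 picked index 7: u0 ∈ [-19/280, 13/140)
j=9 picked index 8: u0 ∈ [-1/140, 13/280)
intersection: [9/280, 13/280)

9/280 13/280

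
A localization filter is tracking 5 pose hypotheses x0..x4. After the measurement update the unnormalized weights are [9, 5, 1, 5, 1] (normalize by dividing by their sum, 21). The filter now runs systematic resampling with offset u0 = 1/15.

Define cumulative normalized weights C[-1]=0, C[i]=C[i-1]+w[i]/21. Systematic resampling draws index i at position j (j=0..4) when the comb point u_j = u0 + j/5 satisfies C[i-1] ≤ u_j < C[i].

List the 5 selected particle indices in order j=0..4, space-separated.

C = [3/7, 2/3, 5/7, 20/21, 1]
j=0: u_0=1/15 ∈ [0, 3/7) → index 0
j=1: u_1=4/15 ∈ [0, 3/7) → index 0
j=2: u_2=7/15 ∈ [3/7, 2/3) → index 1
j=3: u_3=2/3 ∈ [2/3, 5/7) → index 2
j=4: u_4=13/15 ∈ [5/7, 20/21) → index 3

0 0 1 2 3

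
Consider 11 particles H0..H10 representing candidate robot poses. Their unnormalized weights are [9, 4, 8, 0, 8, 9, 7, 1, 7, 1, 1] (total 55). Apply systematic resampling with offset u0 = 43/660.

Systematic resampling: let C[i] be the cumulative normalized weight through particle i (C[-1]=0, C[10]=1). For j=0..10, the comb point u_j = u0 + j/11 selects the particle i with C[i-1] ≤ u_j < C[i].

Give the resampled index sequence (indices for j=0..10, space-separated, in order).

C = [9/55, 13/55, 21/55, 21/55, 29/55, 38/55, 9/11, 46/55, 53/55, 54/55, 1]
j=0: u_0=43/660 ∈ [0, 9/55) → index 0
j=1: u_1=103/660 ∈ [0, 9/55) → index 0
j=2: u_2=163/660 ∈ [13/55, 21/55) → index 2
j=3: u_3=223/660 ∈ [13/55, 21/55) → index 2
j=4: u_4=283/660 ∈ [21/55, 29/55) → index 4
j=5: u_5=343/660 ∈ [21/55, 29/55) → index 4
j=6: u_6=403/660 ∈ [29/55, 38/55) → index 5
j=7: u_7=463/660 ∈ [38/55, 9/11) → index 6
j=8: u_8=523/660 ∈ [38/55, 9/11) → index 6
j=9: u_9=53/60 ∈ [46/55, 53/55) → index 8
j=10: u_10=643/660 ∈ [53/55, 54/55) → index 9

0 0 2 2 4 4 5 6 6 8 9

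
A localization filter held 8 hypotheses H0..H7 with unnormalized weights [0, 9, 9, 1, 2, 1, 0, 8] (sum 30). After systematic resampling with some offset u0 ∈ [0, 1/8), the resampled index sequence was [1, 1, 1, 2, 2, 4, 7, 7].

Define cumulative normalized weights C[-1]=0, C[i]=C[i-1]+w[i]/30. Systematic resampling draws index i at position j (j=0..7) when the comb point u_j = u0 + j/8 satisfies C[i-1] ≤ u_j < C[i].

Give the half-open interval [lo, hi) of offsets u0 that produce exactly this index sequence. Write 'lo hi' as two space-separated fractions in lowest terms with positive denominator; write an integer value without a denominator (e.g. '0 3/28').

C = [0, 3/10, 3/5, 19/30, 7/10, 11/15, 11/15, 1]
j=0 picked index 1: u0 ∈ [0, 3/10)
j=1 picked index 1: u0 ∈ [-1/8, 7/40)
j=2 picked index 1: u0 ∈ [-1/4, 1/20)
j=3 picked index 2: u0 ∈ [-3/40, 9/40)
j=4 picked index 2: u0 ∈ [-1/5, 1/10)
j=5 picked index 4: u0 ∈ [1/120, 3/40)
j=6 picked index 7: u0 ∈ [-1/60, 1/4)
j=7 picked index 7: u0 ∈ [-17/120, 1/8)
intersection: [1/120, 1/20)

1/120 1/20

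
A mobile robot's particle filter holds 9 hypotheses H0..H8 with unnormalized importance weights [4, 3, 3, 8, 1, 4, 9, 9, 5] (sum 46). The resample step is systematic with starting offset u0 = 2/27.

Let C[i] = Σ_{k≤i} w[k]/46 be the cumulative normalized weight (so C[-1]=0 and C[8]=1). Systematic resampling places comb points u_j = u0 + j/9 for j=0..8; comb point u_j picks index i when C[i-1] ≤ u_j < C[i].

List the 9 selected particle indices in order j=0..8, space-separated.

0 2 3 4 6 6 7 7 8

C = [2/23, 7/46, 5/23, 9/23, 19/46, 1/2, 16/23, 41/46, 1]
j=0: u_0=2/27 ∈ [0, 2/23) → index 0
j=1: u_1=5/27 ∈ [7/46, 5/23) → index 2
j=2: u_2=8/27 ∈ [5/23, 9/23) → index 3
j=3: u_3=11/27 ∈ [9/23, 19/46) → index 4
j=4: u_4=14/27 ∈ [1/2, 16/23) → index 6
j=5: u_5=17/27 ∈ [1/2, 16/23) → index 6
j=6: u_6=20/27 ∈ [16/23, 41/46) → index 7
j=7: u_7=23/27 ∈ [16/23, 41/46) → index 7
j=8: u_8=26/27 ∈ [41/46, 1) → index 8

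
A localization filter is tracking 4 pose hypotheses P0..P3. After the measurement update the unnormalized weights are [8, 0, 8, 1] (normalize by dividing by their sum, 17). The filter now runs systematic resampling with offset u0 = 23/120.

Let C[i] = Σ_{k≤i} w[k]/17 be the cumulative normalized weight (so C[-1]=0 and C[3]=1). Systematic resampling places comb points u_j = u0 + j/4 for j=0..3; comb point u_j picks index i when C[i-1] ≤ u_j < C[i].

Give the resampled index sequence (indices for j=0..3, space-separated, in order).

C = [8/17, 8/17, 16/17, 1]
j=0: u_0=23/120 ∈ [0, 8/17) → index 0
j=1: u_1=53/120 ∈ [0, 8/17) → index 0
j=2: u_2=83/120 ∈ [8/17, 16/17) → index 2
j=3: u_3=113/120 ∈ [16/17, 1) → index 3

0 0 2 3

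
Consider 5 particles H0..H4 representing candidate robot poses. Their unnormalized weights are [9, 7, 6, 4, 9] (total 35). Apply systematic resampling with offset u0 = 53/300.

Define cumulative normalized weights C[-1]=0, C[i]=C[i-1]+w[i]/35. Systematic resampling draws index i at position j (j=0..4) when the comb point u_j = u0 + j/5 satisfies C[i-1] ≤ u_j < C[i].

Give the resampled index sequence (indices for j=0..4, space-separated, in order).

0 1 2 4 4

C = [9/35, 16/35, 22/35, 26/35, 1]
j=0: u_0=53/300 ∈ [0, 9/35) → index 0
j=1: u_1=113/300 ∈ [9/35, 16/35) → index 1
j=2: u_2=173/300 ∈ [16/35, 22/35) → index 2
j=3: u_3=233/300 ∈ [26/35, 1) → index 4
j=4: u_4=293/300 ∈ [26/35, 1) → index 4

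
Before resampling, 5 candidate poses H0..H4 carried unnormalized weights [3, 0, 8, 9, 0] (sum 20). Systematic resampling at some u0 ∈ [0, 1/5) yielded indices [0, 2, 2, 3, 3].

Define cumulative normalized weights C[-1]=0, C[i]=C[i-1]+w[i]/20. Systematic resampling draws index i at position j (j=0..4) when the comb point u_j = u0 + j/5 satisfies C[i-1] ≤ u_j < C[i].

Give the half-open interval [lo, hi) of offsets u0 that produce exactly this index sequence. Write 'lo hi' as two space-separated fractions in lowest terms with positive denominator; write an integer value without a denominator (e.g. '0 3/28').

C = [3/20, 3/20, 11/20, 1, 1]
j=0 picked index 0: u0 ∈ [0, 3/20)
j=1 picked index 2: u0 ∈ [-1/20, 7/20)
j=2 picked index 2: u0 ∈ [-1/4, 3/20)
j=3 picked index 3: u0 ∈ [-1/20, 2/5)
j=4 picked index 3: u0 ∈ [-1/4, 1/5)
intersection: [0, 3/20)

0 3/20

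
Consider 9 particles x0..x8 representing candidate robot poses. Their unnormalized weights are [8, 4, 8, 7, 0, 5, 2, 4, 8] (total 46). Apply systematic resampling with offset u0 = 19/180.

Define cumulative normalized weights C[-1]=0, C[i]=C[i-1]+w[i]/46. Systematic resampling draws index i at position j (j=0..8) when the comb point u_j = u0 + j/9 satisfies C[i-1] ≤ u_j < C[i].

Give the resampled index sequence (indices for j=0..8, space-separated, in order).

C = [4/23, 6/23, 10/23, 27/46, 27/46, 16/23, 17/23, 19/23, 1]
j=0: u_0=19/180 ∈ [0, 4/23) → index 0
j=1: u_1=13/60 ∈ [4/23, 6/23) → index 1
j=2: u_2=59/180 ∈ [6/23, 10/23) → index 2
j=3: u_3=79/180 ∈ [10/23, 27/46) → index 3
j=4: u_4=11/20 ∈ [10/23, 27/46) → index 3
j=5: u_5=119/180 ∈ [27/46, 16/23) → index 5
j=6: u_6=139/180 ∈ [17/23, 19/23) → index 7
j=7: u_7=53/60 ∈ [19/23, 1) → index 8
j=8: u_8=179/180 ∈ [19/23, 1) → index 8

0 1 2 3 3 5 7 8 8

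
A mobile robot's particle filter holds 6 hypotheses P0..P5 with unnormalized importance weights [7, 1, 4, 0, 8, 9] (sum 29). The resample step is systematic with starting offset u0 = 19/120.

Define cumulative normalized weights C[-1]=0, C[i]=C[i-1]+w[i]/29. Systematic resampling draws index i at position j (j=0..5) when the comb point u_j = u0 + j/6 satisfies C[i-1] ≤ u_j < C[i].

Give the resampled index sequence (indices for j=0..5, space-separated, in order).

C = [7/29, 8/29, 12/29, 12/29, 20/29, 1]
j=0: u_0=19/120 ∈ [0, 7/29) → index 0
j=1: u_1=13/40 ∈ [8/29, 12/29) → index 2
j=2: u_2=59/120 ∈ [12/29, 20/29) → index 4
j=3: u_3=79/120 ∈ [12/29, 20/29) → index 4
j=4: u_4=33/40 ∈ [20/29, 1) → index 5
j=5: u_5=119/120 ∈ [20/29, 1) → index 5

0 2 4 4 5 5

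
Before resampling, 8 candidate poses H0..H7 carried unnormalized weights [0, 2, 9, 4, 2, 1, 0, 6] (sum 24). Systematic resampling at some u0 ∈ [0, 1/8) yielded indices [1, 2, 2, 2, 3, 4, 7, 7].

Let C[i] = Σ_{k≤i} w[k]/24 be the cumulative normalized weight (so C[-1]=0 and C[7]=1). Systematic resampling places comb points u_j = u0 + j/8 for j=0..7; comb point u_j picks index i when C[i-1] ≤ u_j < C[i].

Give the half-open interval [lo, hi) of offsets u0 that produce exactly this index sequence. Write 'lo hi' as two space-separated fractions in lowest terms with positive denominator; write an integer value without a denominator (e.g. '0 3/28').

C = [0, 1/12, 11/24, 5/8, 17/24, 3/4, 3/4, 1]
j=0 picked index 1: u0 ∈ [0, 1/12)
j=1 picked index 2: u0 ∈ [-1/24, 1/3)
j=2 picked index 2: u0 ∈ [-1/6, 5/24)
j=3 picked index 2: u0 ∈ [-7/24, 1/12)
j=4 picked index 3: u0 ∈ [-1/24, 1/8)
j=5 picked index 4: u0 ∈ [0, 1/12)
j=6 picked index 7: u0 ∈ [0, 1/4)
j=7 picked index 7: u0 ∈ [-1/8, 1/8)
intersection: [0, 1/12)

0 1/12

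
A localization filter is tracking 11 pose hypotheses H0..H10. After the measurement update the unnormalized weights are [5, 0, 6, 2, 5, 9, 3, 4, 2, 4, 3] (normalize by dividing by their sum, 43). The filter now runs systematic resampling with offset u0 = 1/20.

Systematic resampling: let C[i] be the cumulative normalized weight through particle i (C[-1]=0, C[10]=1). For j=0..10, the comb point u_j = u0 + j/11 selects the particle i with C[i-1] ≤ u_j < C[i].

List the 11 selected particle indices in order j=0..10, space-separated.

C = [5/43, 5/43, 11/43, 13/43, 18/43, 27/43, 30/43, 34/43, 36/43, 40/43, 1]
j=0: u_0=1/20 ∈ [0, 5/43) → index 0
j=1: u_1=31/220 ∈ [5/43, 11/43) → index 2
j=2: u_2=51/220 ∈ [5/43, 11/43) → index 2
j=3: u_3=71/220 ∈ [13/43, 18/43) → index 4
j=4: u_4=91/220 ∈ [13/43, 18/43) → index 4
j=5: u_5=111/220 ∈ [18/43, 27/43) → index 5
j=6: u_6=131/220 ∈ [18/43, 27/43) → index 5
j=7: u_7=151/220 ∈ [27/43, 30/43) → index 6
j=8: u_8=171/220 ∈ [30/43, 34/43) → index 7
j=9: u_9=191/220 ∈ [36/43, 40/43) → index 9
j=10: u_10=211/220 ∈ [40/43, 1) → index 10

0 2 2 4 4 5 5 6 7 9 10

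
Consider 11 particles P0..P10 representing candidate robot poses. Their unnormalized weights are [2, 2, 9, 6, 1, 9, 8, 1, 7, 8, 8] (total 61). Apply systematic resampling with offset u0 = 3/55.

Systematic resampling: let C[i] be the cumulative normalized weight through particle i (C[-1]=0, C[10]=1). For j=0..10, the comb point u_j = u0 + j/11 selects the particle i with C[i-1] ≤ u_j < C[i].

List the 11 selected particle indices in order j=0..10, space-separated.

1 2 3 4 5 6 6 8 9 10 10

C = [2/61, 4/61, 13/61, 19/61, 20/61, 29/61, 37/61, 38/61, 45/61, 53/61, 1]
j=0: u_0=3/55 ∈ [2/61, 4/61) → index 1
j=1: u_1=8/55 ∈ [4/61, 13/61) → index 2
j=2: u_2=13/55 ∈ [13/61, 19/61) → index 3
j=3: u_3=18/55 ∈ [19/61, 20/61) → index 4
j=4: u_4=23/55 ∈ [20/61, 29/61) → index 5
j=5: u_5=28/55 ∈ [29/61, 37/61) → index 6
j=6: u_6=3/5 ∈ [29/61, 37/61) → index 6
j=7: u_7=38/55 ∈ [38/61, 45/61) → index 8
j=8: u_8=43/55 ∈ [45/61, 53/61) → index 9
j=9: u_9=48/55 ∈ [53/61, 1) → index 10
j=10: u_10=53/55 ∈ [53/61, 1) → index 10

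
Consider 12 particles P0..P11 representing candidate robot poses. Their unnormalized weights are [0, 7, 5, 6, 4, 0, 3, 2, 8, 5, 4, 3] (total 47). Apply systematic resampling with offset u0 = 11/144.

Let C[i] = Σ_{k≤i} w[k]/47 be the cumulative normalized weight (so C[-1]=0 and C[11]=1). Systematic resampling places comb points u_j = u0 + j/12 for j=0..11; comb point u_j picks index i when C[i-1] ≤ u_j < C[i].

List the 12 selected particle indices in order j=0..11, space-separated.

C = [0, 7/47, 12/47, 18/47, 22/47, 22/47, 25/47, 27/47, 35/47, 40/47, 44/47, 1]
j=0: u_0=11/144 ∈ [0, 7/47) → index 1
j=1: u_1=23/144 ∈ [7/47, 12/47) → index 2
j=2: u_2=35/144 ∈ [7/47, 12/47) → index 2
j=3: u_3=47/144 ∈ [12/47, 18/47) → index 3
j=4: u_4=59/144 ∈ [18/47, 22/47) → index 4
j=5: u_5=71/144 ∈ [22/47, 25/47) → index 6
j=6: u_6=83/144 ∈ [27/47, 35/47) → index 8
j=7: u_7=95/144 ∈ [27/47, 35/47) → index 8
j=8: u_8=107/144 ∈ [27/47, 35/47) → index 8
j=9: u_9=119/144 ∈ [35/47, 40/47) → index 9
j=10: u_10=131/144 ∈ [40/47, 44/47) → index 10
j=11: u_11=143/144 ∈ [44/47, 1) → index 11

1 2 2 3 4 6 8 8 8 9 10 11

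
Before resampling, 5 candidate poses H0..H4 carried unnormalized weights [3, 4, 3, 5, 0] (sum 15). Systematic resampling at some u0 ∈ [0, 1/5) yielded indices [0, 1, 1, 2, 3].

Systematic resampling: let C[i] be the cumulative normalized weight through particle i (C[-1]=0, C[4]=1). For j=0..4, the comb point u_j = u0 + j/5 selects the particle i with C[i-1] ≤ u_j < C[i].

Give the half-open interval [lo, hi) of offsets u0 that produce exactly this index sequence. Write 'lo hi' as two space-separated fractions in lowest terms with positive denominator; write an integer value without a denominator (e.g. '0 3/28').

0 1/15

C = [1/5, 7/15, 2/3, 1, 1]
j=0 picked index 0: u0 ∈ [0, 1/5)
j=1 picked index 1: u0 ∈ [0, 4/15)
j=2 picked index 1: u0 ∈ [-1/5, 1/15)
j=3 picked index 2: u0 ∈ [-2/15, 1/15)
j=4 picked index 3: u0 ∈ [-2/15, 1/5)
intersection: [0, 1/15)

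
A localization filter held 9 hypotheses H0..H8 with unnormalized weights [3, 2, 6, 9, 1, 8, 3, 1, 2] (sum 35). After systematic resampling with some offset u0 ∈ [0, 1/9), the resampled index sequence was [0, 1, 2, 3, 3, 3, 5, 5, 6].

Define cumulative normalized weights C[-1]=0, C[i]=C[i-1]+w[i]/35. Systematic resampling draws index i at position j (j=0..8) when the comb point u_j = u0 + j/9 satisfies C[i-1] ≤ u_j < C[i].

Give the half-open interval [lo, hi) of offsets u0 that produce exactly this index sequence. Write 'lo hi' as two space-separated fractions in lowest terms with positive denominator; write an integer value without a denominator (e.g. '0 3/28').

0 1/63

C = [3/35, 1/7, 11/35, 4/7, 3/5, 29/35, 32/35, 33/35, 1]
j=0 picked index 0: u0 ∈ [0, 3/35)
j=1 picked index 1: u0 ∈ [-8/315, 2/63)
j=2 picked index 2: u0 ∈ [-5/63, 29/315)
j=3 picked index 3: u0 ∈ [-2/105, 5/21)
j=4 picked index 3: u0 ∈ [-41/315, 8/63)
j=5 picked index 3: u0 ∈ [-76/315, 1/63)
j=6 picked index 5: u0 ∈ [-1/15, 17/105)
j=7 picked index 5: u0 ∈ [-8/45, 16/315)
j=8 picked index 6: u0 ∈ [-19/315, 8/315)
intersection: [0, 1/63)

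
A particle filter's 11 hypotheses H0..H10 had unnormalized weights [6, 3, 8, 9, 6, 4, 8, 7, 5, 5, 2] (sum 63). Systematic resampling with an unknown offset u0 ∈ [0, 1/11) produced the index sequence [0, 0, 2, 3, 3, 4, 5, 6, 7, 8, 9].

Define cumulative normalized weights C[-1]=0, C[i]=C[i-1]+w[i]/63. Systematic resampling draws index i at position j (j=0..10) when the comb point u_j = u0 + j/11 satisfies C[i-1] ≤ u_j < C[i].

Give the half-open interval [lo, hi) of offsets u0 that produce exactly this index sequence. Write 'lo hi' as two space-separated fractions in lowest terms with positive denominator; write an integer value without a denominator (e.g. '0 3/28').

C = [2/21, 1/7, 17/63, 26/63, 32/63, 4/7, 44/63, 17/21, 8/9, 61/63, 1]
j=0 picked index 0: u0 ∈ [0, 2/21)
j=1 picked index 0: u0 ∈ [-1/11, 1/231)
j=2 picked index 2: u0 ∈ [-3/77, 61/693)
j=3 picked index 3: u0 ∈ [-2/693, 97/693)
j=4 picked index 3: u0 ∈ [-65/693, 34/693)
j=5 picked index 4: u0 ∈ [-29/693, 37/693)
j=6 picked index 5: u0 ∈ [-26/693, 2/77)
j=7 picked index 6: u0 ∈ [-5/77, 43/693)
j=8 picked index 7: u0 ∈ [-20/693, 19/231)
j=9 picked index 8: u0 ∈ [-2/231, 7/99)
j=10 picked index 9: u0 ∈ [-2/99, 41/693)
intersection: [0, 1/231)

0 1/231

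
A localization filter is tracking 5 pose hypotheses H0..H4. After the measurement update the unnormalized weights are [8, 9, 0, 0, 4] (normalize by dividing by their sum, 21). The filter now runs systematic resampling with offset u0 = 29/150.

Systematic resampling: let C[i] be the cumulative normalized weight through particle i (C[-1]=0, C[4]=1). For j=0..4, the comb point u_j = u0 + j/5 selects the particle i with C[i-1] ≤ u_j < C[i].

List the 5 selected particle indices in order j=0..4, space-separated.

0 1 1 1 4

C = [8/21, 17/21, 17/21, 17/21, 1]
j=0: u_0=29/150 ∈ [0, 8/21) → index 0
j=1: u_1=59/150 ∈ [8/21, 17/21) → index 1
j=2: u_2=89/150 ∈ [8/21, 17/21) → index 1
j=3: u_3=119/150 ∈ [8/21, 17/21) → index 1
j=4: u_4=149/150 ∈ [17/21, 1) → index 4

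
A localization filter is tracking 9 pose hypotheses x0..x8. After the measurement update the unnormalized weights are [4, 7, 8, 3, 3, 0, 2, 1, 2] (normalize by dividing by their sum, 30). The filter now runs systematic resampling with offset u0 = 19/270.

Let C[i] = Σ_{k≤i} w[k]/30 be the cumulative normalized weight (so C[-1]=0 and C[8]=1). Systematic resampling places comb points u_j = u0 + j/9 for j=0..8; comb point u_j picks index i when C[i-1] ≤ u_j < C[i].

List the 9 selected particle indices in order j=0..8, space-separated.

C = [2/15, 11/30, 19/30, 11/15, 5/6, 5/6, 9/10, 14/15, 1]
j=0: u_0=19/270 ∈ [0, 2/15) → index 0
j=1: u_1=49/270 ∈ [2/15, 11/30) → index 1
j=2: u_2=79/270 ∈ [2/15, 11/30) → index 1
j=3: u_3=109/270 ∈ [11/30, 19/30) → index 2
j=4: u_4=139/270 ∈ [11/30, 19/30) → index 2
j=5: u_5=169/270 ∈ [11/30, 19/30) → index 2
j=6: u_6=199/270 ∈ [11/15, 5/6) → index 4
j=7: u_7=229/270 ∈ [5/6, 9/10) → index 6
j=8: u_8=259/270 ∈ [14/15, 1) → index 8

0 1 1 2 2 2 4 6 8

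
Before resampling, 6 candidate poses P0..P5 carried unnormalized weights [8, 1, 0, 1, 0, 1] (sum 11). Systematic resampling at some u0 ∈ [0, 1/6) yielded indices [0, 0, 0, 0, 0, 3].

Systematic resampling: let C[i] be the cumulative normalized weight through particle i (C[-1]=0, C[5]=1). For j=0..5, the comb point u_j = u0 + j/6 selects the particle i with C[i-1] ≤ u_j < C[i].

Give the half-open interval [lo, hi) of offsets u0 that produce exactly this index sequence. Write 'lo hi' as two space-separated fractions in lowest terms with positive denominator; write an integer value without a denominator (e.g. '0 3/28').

0 2/33

C = [8/11, 9/11, 9/11, 10/11, 10/11, 1]
j=0 picked index 0: u0 ∈ [0, 8/11)
j=1 picked index 0: u0 ∈ [-1/6, 37/66)
j=2 picked index 0: u0 ∈ [-1/3, 13/33)
j=3 picked index 0: u0 ∈ [-1/2, 5/22)
j=4 picked index 0: u0 ∈ [-2/3, 2/33)
j=5 picked index 3: u0 ∈ [-1/66, 5/66)
intersection: [0, 2/33)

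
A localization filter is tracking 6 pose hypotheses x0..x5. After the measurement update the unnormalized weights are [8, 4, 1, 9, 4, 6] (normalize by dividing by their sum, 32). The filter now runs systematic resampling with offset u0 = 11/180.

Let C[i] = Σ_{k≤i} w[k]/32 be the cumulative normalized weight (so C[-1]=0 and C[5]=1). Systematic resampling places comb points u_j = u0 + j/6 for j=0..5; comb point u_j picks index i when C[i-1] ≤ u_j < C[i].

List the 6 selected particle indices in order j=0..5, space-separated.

C = [1/4, 3/8, 13/32, 11/16, 13/16, 1]
j=0: u_0=11/180 ∈ [0, 1/4) → index 0
j=1: u_1=41/180 ∈ [0, 1/4) → index 0
j=2: u_2=71/180 ∈ [3/8, 13/32) → index 2
j=3: u_3=101/180 ∈ [13/32, 11/16) → index 3
j=4: u_4=131/180 ∈ [11/16, 13/16) → index 4
j=5: u_5=161/180 ∈ [13/16, 1) → index 5

0 0 2 3 4 5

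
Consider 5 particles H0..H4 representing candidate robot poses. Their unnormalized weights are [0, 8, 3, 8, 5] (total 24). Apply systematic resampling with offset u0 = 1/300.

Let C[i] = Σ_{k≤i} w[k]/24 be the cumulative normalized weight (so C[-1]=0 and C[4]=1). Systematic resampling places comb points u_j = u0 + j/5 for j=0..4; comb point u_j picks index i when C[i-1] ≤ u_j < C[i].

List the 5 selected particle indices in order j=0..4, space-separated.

1 1 2 3 4

C = [0, 1/3, 11/24, 19/24, 1]
j=0: u_0=1/300 ∈ [0, 1/3) → index 1
j=1: u_1=61/300 ∈ [0, 1/3) → index 1
j=2: u_2=121/300 ∈ [1/3, 11/24) → index 2
j=3: u_3=181/300 ∈ [11/24, 19/24) → index 3
j=4: u_4=241/300 ∈ [19/24, 1) → index 4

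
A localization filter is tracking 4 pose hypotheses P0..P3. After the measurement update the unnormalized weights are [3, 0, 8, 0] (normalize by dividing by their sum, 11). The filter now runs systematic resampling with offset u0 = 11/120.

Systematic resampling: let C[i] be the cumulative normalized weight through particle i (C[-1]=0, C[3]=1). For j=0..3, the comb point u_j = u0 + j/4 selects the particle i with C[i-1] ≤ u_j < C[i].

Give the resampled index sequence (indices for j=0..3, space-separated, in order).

C = [3/11, 3/11, 1, 1]
j=0: u_0=11/120 ∈ [0, 3/11) → index 0
j=1: u_1=41/120 ∈ [3/11, 1) → index 2
j=2: u_2=71/120 ∈ [3/11, 1) → index 2
j=3: u_3=101/120 ∈ [3/11, 1) → index 2

0 2 2 2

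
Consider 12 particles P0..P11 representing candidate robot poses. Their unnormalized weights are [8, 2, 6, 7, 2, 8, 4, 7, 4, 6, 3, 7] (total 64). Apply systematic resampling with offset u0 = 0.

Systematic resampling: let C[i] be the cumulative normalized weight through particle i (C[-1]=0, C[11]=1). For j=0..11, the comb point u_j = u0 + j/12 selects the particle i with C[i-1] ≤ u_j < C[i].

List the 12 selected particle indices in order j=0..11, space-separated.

0 0 2 3 3 5 5 7 7 9 9 11

C = [1/8, 5/32, 1/4, 23/64, 25/64, 33/64, 37/64, 11/16, 3/4, 27/32, 57/64, 1]
j=0: u_0=0 ∈ [0, 1/8) → index 0
j=1: u_1=1/12 ∈ [0, 1/8) → index 0
j=2: u_2=1/6 ∈ [5/32, 1/4) → index 2
j=3: u_3=1/4 ∈ [1/4, 23/64) → index 3
j=4: u_4=1/3 ∈ [1/4, 23/64) → index 3
j=5: u_5=5/12 ∈ [25/64, 33/64) → index 5
j=6: u_6=1/2 ∈ [25/64, 33/64) → index 5
j=7: u_7=7/12 ∈ [37/64, 11/16) → index 7
j=8: u_8=2/3 ∈ [37/64, 11/16) → index 7
j=9: u_9=3/4 ∈ [3/4, 27/32) → index 9
j=10: u_10=5/6 ∈ [3/4, 27/32) → index 9
j=11: u_11=11/12 ∈ [57/64, 1) → index 11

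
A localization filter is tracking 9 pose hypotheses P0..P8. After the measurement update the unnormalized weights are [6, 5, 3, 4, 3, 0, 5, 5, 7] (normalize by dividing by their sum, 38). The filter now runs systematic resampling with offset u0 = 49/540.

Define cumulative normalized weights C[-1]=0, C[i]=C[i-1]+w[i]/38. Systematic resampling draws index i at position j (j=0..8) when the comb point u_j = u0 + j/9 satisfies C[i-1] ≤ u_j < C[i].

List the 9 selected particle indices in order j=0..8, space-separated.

0 1 2 3 4 6 7 8 8

C = [3/19, 11/38, 7/19, 9/19, 21/38, 21/38, 13/19, 31/38, 1]
j=0: u_0=49/540 ∈ [0, 3/19) → index 0
j=1: u_1=109/540 ∈ [3/19, 11/38) → index 1
j=2: u_2=169/540 ∈ [11/38, 7/19) → index 2
j=3: u_3=229/540 ∈ [7/19, 9/19) → index 3
j=4: u_4=289/540 ∈ [9/19, 21/38) → index 4
j=5: u_5=349/540 ∈ [21/38, 13/19) → index 6
j=6: u_6=409/540 ∈ [13/19, 31/38) → index 7
j=7: u_7=469/540 ∈ [31/38, 1) → index 8
j=8: u_8=529/540 ∈ [31/38, 1) → index 8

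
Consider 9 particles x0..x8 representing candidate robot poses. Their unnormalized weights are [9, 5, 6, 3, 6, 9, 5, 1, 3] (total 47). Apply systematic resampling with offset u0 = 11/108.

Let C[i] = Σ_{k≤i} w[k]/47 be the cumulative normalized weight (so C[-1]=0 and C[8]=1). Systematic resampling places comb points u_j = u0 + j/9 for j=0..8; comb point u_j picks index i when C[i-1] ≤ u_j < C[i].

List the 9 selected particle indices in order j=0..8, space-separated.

C = [9/47, 14/47, 20/47, 23/47, 29/47, 38/47, 43/47, 44/47, 1]
j=0: u_0=11/108 ∈ [0, 9/47) → index 0
j=1: u_1=23/108 ∈ [9/47, 14/47) → index 1
j=2: u_2=35/108 ∈ [14/47, 20/47) → index 2
j=3: u_3=47/108 ∈ [20/47, 23/47) → index 3
j=4: u_4=59/108 ∈ [23/47, 29/47) → index 4
j=5: u_5=71/108 ∈ [29/47, 38/47) → index 5
j=6: u_6=83/108 ∈ [29/47, 38/47) → index 5
j=7: u_7=95/108 ∈ [38/47, 43/47) → index 6
j=8: u_8=107/108 ∈ [44/47, 1) → index 8

0 1 2 3 4 5 5 6 8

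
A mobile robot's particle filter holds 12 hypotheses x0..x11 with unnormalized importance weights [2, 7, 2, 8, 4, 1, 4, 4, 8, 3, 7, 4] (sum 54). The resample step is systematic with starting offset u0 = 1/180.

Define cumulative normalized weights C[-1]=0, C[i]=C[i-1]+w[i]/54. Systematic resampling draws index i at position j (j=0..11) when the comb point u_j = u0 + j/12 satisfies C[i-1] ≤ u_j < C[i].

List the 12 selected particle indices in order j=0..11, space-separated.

0 1 2 3 3 4 6 7 8 9 10 10

C = [1/27, 1/6, 11/54, 19/54, 23/54, 4/9, 14/27, 16/27, 20/27, 43/54, 25/27, 1]
j=0: u_0=1/180 ∈ [0, 1/27) → index 0
j=1: u_1=4/45 ∈ [1/27, 1/6) → index 1
j=2: u_2=31/180 ∈ [1/6, 11/54) → index 2
j=3: u_3=23/90 ∈ [11/54, 19/54) → index 3
j=4: u_4=61/180 ∈ [11/54, 19/54) → index 3
j=5: u_5=19/45 ∈ [19/54, 23/54) → index 4
j=6: u_6=91/180 ∈ [4/9, 14/27) → index 6
j=7: u_7=53/90 ∈ [14/27, 16/27) → index 7
j=8: u_8=121/180 ∈ [16/27, 20/27) → index 8
j=9: u_9=34/45 ∈ [20/27, 43/54) → index 9
j=10: u_10=151/180 ∈ [43/54, 25/27) → index 10
j=11: u_11=83/90 ∈ [43/54, 25/27) → index 10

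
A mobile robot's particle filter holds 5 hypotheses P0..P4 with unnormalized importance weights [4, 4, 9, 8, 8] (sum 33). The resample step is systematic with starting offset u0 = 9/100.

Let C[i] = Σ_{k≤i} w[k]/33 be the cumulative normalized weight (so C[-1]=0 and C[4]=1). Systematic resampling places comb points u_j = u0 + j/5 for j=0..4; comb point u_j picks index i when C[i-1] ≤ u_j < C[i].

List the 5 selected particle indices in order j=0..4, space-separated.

C = [4/33, 8/33, 17/33, 25/33, 1]
j=0: u_0=9/100 ∈ [0, 4/33) → index 0
j=1: u_1=29/100 ∈ [8/33, 17/33) → index 2
j=2: u_2=49/100 ∈ [8/33, 17/33) → index 2
j=3: u_3=69/100 ∈ [17/33, 25/33) → index 3
j=4: u_4=89/100 ∈ [25/33, 1) → index 4

0 2 2 3 4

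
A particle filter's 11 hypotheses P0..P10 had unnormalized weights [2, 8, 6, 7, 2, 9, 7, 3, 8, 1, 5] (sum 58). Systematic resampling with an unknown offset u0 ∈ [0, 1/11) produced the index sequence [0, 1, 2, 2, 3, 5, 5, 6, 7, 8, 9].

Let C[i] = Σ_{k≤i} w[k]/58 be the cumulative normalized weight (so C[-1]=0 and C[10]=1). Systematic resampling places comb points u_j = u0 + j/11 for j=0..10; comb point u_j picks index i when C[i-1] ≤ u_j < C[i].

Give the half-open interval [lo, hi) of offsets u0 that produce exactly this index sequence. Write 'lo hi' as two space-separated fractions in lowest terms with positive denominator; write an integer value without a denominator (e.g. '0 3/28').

C = [1/29, 5/29, 8/29, 23/58, 25/58, 17/29, 41/58, 22/29, 26/29, 53/58, 1]
j=0 picked index 0: u0 ∈ [0, 1/29)
j=1 picked index 1: u0 ∈ [-18/319, 26/319)
j=2 picked index 2: u0 ∈ [-3/319, 30/319)
j=3 picked index 2: u0 ∈ [-32/319, 1/319)
j=4 picked index 3: u0 ∈ [-28/319, 21/638)
j=5 picked index 5: u0 ∈ [-15/638, 42/319)
j=6 picked index 5: u0 ∈ [-73/638, 13/319)
j=7 picked index 6: u0 ∈ [-16/319, 45/638)
j=8 picked index 7: u0 ∈ [-13/638, 10/319)
j=9 picked index 8: u0 ∈ [-19/319, 25/319)
j=10 picked index 9: u0 ∈ [-4/319, 3/638)
intersection: [0, 1/319)

0 1/319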